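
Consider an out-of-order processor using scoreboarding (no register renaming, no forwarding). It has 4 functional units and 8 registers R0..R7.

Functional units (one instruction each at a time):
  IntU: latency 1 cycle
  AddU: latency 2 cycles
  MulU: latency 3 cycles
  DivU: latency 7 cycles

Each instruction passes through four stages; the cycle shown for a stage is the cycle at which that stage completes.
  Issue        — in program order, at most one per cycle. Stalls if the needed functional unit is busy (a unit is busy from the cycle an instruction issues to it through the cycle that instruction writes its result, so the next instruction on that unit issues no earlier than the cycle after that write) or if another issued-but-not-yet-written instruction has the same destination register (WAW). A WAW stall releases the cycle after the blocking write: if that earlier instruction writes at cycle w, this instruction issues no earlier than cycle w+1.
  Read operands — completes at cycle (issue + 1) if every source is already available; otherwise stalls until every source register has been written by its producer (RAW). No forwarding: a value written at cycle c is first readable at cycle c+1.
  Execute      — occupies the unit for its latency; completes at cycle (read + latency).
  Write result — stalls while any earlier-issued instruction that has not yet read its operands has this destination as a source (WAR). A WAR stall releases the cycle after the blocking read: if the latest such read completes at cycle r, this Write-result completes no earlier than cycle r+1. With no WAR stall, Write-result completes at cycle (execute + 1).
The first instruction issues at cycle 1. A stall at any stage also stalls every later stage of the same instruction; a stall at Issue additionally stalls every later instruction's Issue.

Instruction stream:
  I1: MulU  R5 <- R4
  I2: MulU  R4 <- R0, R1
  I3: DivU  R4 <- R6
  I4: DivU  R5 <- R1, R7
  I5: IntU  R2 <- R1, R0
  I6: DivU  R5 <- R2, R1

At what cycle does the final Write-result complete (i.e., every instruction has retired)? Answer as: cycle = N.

cycle = 42

I1  is:1  ro:2  ex:5  wr:6
I2  is:7  ro:8  ex:11  wr:12  — struct: MulU busy until I1 writes@6
I3  is:13  ro:14  ex:21  wr:22  — WAW R4: wait I2 write@12
I4  is:23  ro:24  ex:31  wr:32  — struct: DivU busy until I3 writes@22
I5  is:24  ro:25  ex:26  wr:27
I6  is:33  ro:34  ex:41  wr:42  — struct: DivU busy until I4 writes@32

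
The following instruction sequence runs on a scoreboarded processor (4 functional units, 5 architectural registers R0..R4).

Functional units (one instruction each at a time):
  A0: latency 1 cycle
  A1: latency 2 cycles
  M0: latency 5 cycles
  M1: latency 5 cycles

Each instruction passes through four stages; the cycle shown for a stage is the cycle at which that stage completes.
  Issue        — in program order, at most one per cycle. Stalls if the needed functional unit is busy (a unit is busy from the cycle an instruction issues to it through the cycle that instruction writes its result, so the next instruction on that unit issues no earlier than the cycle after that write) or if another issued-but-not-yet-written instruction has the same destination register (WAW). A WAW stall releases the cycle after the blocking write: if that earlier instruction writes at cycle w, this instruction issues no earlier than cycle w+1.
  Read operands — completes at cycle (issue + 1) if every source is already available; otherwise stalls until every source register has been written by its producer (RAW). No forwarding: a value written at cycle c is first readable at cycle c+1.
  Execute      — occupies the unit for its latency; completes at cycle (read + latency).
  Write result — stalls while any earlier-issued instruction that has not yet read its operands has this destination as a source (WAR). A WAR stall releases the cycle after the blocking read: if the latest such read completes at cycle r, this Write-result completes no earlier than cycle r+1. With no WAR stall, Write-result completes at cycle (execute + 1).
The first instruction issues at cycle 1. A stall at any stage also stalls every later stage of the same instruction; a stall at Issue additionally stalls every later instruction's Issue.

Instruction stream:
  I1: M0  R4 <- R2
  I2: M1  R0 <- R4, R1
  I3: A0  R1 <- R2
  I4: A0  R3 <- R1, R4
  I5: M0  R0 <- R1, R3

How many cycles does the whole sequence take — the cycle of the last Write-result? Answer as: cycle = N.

[1] issue I1 (M0)
[2] I1 read-ops; issue I2 (M1)
[3] issue I3 (A0)
[4] I3 read-ops
[5] I3 finished on A0
[7] I1 finished on M0
[8] I1→R4
[9] I2 read-ops
[10] I3→R1
[11] issue I4 (A0)
[12] I4 read-ops
[13] I4 finished on A0
[14] I2 finished on M1; I4→R3
[15] I2→R0
[16] issue I5 (M0)
[17] I5 read-ops
[22] I5 finished on M0
[23] I5→R0

cycle = 23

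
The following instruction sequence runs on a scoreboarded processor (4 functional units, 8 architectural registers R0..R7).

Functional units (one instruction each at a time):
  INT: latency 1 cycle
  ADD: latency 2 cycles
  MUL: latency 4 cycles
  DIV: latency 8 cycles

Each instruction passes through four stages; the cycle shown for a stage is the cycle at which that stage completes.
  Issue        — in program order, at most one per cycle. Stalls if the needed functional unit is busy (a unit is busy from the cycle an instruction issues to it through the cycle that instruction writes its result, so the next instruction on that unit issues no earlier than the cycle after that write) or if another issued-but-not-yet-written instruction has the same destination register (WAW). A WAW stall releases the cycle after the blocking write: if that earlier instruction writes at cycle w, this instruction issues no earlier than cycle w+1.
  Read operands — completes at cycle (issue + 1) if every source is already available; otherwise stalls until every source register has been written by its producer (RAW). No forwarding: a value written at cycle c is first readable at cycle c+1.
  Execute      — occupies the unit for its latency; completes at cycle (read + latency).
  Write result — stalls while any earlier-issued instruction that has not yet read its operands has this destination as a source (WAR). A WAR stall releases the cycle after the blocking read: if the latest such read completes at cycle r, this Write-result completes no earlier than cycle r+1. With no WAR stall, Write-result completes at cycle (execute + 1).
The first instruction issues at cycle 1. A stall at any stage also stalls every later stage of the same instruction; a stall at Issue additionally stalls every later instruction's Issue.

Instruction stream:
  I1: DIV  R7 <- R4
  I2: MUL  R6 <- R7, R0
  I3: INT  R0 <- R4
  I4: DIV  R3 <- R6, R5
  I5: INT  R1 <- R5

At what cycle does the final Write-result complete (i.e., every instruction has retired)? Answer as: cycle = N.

cycle = 27

c1: I1 dispatched to DIV
c2: I1 operands ready, I2 dispatched to MUL
c3: I3 dispatched to INT
c4: I3 operands ready
c5: I3 complete
c10: I1 complete
c11: R7←I1
c12: I2 operands ready, I4 dispatched to DIV
c13: R0←I3
c14: I5 dispatched to INT
c15: I5 operands ready
c16: I2 complete, I5 complete
c17: R6←I2, R1←I5
c18: I4 operands ready
c26: I4 complete
c27: R3←I4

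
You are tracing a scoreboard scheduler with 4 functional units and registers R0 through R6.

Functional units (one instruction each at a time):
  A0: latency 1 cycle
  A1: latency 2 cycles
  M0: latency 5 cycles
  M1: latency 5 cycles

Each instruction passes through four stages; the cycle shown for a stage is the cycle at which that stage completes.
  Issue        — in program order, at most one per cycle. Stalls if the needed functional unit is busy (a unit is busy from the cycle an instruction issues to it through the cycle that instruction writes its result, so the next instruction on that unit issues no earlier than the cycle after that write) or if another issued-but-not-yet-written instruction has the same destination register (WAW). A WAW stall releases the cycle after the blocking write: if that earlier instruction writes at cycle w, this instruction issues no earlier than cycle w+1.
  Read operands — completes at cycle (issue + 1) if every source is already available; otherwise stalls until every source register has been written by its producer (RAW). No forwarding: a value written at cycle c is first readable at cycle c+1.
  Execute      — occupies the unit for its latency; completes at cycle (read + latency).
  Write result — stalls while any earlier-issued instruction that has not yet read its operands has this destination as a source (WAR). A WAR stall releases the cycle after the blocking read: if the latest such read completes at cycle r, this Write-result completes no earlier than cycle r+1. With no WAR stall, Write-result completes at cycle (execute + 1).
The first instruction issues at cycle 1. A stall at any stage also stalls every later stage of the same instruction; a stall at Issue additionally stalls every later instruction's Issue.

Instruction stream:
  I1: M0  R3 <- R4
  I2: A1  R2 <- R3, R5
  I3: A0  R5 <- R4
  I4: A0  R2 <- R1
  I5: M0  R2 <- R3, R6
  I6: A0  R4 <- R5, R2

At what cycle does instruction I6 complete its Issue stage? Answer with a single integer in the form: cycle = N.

cycle = 18

cycle 1: I1 issues→M0
cycle 2: I1 reads, I2 issues→A1
cycle 3: I3 issues→A0
cycle 4: I3 reads
cycle 5: I3 exec-done
cycle 7: I1 exec-done
cycle 8: I1 writes R3
cycle 9: I2 reads
cycle 10: I3 writes R5
cycle 11: I2 exec-done
cycle 12: I2 writes R2
cycle 13: I4 issues→A0
cycle 14: I4 reads
cycle 15: I4 exec-done
cycle 16: I4 writes R2
cycle 17: I5 issues→M0
cycle 18: I5 reads, I6 issues→A0
cycle 23: I5 exec-done
cycle 24: I5 writes R2
cycle 25: I6 reads
cycle 26: I6 exec-done
cycle 27: I6 writes R4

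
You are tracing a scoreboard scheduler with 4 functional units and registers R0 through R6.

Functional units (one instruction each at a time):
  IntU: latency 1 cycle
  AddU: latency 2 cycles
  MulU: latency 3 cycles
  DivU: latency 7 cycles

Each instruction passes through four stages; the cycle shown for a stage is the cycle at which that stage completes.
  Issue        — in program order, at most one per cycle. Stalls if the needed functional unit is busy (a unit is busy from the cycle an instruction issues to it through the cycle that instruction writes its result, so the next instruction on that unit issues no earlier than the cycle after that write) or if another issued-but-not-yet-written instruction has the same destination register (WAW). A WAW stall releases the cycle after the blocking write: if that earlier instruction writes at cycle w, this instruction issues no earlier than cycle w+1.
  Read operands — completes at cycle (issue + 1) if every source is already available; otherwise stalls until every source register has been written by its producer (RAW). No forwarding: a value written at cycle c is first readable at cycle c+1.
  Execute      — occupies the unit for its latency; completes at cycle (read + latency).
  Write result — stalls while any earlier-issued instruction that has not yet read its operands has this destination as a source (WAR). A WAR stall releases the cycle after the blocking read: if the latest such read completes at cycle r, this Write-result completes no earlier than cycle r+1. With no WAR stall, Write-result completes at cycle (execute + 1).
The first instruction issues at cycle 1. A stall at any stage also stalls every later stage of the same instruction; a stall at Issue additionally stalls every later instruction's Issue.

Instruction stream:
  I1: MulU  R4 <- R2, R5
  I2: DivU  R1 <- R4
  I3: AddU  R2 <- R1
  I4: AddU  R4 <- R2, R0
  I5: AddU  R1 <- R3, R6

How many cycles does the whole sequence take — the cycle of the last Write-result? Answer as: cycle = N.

cycle = 29

[1] I1→MulU
[2] I1 RO · I2→DivU
[3] I3→AddU
[5] I1 EX
[6] I1 WR R4
[7] I2 RO
[14] I2 EX
[15] I2 WR R1
[16] I3 RO
[18] I3 EX
[19] I3 WR R2
[20] I4→AddU
[21] I4 RO
[23] I4 EX
[24] I4 WR R4
[25] I5→AddU
[26] I5 RO
[28] I5 EX
[29] I5 WR R1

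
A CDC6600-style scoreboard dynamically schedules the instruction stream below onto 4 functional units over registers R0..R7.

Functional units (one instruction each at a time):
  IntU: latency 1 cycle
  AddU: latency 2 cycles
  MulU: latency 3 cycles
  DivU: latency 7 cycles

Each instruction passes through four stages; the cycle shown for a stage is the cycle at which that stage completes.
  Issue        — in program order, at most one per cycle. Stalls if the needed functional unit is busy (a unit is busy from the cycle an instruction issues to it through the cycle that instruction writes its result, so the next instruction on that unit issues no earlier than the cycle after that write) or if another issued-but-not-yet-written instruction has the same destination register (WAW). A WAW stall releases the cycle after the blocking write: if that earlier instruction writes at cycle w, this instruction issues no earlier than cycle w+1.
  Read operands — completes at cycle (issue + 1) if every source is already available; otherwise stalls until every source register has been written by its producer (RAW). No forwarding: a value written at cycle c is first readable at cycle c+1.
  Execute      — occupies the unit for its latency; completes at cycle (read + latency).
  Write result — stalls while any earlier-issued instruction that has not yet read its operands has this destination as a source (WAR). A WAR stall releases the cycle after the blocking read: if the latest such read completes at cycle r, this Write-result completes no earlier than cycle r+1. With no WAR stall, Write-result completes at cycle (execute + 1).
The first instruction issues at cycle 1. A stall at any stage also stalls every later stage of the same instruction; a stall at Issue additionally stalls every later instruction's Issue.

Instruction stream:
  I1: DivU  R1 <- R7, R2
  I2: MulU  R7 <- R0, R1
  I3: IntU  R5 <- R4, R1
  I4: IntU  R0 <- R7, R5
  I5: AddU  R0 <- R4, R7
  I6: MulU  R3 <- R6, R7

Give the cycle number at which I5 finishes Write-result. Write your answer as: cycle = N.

cycle = 23

[1] I1 dispatched to DivU
[2] I1 operands ready, I2 dispatched to MulU
[3] I3 dispatched to IntU
[9] I1 complete
[10] R1←I1
[11] I2 operands ready, I3 operands ready
[12] I3 complete
[13] R5←I3
[14] I2 complete, I4 dispatched to IntU
[15] R7←I2
[16] I4 operands ready
[17] I4 complete
[18] R0←I4
[19] I5 dispatched to AddU
[20] I5 operands ready, I6 dispatched to MulU
[21] I6 operands ready
[22] I5 complete
[23] R0←I5
[24] I6 complete
[25] R3←I6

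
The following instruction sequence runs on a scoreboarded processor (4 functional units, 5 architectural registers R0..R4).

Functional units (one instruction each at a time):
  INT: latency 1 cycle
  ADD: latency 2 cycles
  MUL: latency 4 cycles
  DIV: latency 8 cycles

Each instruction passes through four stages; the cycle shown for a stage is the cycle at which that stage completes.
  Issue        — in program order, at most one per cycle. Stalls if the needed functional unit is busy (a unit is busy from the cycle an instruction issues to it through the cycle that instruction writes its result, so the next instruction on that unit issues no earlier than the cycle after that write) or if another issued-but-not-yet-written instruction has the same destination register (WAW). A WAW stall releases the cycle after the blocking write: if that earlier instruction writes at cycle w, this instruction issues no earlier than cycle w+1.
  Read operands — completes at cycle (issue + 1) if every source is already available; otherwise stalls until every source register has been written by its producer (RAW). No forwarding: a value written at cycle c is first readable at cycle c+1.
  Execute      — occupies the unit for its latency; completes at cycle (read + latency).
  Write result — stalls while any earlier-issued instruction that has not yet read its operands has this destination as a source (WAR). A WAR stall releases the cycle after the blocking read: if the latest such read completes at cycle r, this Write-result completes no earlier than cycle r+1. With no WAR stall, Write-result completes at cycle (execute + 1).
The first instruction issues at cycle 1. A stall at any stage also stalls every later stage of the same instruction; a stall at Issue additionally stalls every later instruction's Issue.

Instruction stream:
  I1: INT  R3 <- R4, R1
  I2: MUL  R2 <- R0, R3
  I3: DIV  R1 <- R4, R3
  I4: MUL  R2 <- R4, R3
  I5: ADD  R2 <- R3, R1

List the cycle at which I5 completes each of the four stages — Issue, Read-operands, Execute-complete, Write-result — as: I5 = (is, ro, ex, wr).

I5 = (18, 19, 21, 22)

cycle 1: I1 dispatched to INT
cycle 2: I1 operands ready · I2 dispatched to MUL
cycle 3: I1 complete · I3 dispatched to DIV
cycle 4: R3←I1
cycle 5: I2 operands ready · I3 operands ready
cycle 9: I2 complete
cycle 10: R2←I2
cycle 11: I4 dispatched to MUL
cycle 12: I4 operands ready
cycle 13: I3 complete
cycle 14: R1←I3
cycle 16: I4 complete
cycle 17: R2←I4
cycle 18: I5 dispatched to ADD
cycle 19: I5 operands ready
cycle 21: I5 complete
cycle 22: R2←I5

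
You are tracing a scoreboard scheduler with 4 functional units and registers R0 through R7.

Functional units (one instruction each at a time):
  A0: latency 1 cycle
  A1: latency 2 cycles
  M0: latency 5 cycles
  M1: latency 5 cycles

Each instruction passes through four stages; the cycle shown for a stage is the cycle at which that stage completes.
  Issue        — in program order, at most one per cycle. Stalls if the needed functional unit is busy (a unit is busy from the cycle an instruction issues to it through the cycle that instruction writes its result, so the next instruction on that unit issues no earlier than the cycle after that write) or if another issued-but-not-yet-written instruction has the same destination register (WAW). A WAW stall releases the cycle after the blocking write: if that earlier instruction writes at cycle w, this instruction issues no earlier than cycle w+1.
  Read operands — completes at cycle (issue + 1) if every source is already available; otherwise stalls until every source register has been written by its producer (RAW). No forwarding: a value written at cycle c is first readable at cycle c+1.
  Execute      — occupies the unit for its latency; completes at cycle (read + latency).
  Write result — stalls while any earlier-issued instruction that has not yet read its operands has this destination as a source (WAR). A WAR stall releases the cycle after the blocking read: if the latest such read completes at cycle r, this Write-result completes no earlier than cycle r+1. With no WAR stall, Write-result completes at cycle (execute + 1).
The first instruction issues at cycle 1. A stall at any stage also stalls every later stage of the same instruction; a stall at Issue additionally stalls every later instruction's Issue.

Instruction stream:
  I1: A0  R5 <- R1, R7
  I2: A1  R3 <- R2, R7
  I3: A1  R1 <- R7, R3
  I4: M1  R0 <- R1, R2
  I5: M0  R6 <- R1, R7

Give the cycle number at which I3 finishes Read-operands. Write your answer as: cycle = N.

I1  is:1  ro:2  ex:3  wr:4
I2  is:2  ro:3  ex:5  wr:6
I3  is:7  ro:8  ex:10  wr:11  — struct: A1 busy until I2 writes@6
I4  is:8  ro:12  ex:17  wr:18  — RAW R1: wait I3 write@11
I5  is:9  ro:12  ex:17  wr:18  — RAW R1: wait I3 write@11

cycle = 8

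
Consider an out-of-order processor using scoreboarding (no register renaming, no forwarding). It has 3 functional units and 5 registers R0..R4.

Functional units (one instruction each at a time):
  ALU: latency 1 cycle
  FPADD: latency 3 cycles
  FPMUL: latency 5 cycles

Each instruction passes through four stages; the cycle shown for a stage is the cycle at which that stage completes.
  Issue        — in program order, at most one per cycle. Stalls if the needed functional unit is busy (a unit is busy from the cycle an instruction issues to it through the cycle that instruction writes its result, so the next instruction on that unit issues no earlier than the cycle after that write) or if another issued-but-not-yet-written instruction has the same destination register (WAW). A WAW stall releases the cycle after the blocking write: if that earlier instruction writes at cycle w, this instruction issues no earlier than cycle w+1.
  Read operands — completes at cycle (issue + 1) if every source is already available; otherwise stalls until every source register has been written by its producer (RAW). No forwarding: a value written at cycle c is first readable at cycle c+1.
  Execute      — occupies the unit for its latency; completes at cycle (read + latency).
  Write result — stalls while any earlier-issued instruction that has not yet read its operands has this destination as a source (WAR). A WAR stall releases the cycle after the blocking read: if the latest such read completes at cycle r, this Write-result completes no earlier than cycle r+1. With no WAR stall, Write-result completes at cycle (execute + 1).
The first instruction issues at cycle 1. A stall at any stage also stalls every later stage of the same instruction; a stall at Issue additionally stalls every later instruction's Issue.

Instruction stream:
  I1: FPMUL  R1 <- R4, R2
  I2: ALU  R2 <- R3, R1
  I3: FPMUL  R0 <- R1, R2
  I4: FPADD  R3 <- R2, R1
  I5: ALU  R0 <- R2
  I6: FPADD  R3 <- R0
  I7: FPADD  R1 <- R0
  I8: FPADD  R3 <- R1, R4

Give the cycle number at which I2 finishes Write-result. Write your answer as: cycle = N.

[1] I1 dispatched to FPMUL
[2] I1 operands ready · I2 dispatched to ALU
[7] I1 complete
[8] R1←I1
[9] I2 operands ready · I3 dispatched to FPMUL
[10] I2 complete · I4 dispatched to FPADD
[11] R2←I2
[12] I3 operands ready · I4 operands ready
[15] I4 complete
[16] R3←I4
[17] I3 complete
[18] R0←I3
[19] I5 dispatched to ALU
[20] I5 operands ready · I6 dispatched to FPADD
[21] I5 complete
[22] R0←I5
[23] I6 operands ready
[26] I6 complete
[27] R3←I6
[28] I7 dispatched to FPADD
[29] I7 operands ready
[32] I7 complete
[33] R1←I7
[34] I8 dispatched to FPADD
[35] I8 operands ready
[38] I8 complete
[39] R3←I8

cycle = 11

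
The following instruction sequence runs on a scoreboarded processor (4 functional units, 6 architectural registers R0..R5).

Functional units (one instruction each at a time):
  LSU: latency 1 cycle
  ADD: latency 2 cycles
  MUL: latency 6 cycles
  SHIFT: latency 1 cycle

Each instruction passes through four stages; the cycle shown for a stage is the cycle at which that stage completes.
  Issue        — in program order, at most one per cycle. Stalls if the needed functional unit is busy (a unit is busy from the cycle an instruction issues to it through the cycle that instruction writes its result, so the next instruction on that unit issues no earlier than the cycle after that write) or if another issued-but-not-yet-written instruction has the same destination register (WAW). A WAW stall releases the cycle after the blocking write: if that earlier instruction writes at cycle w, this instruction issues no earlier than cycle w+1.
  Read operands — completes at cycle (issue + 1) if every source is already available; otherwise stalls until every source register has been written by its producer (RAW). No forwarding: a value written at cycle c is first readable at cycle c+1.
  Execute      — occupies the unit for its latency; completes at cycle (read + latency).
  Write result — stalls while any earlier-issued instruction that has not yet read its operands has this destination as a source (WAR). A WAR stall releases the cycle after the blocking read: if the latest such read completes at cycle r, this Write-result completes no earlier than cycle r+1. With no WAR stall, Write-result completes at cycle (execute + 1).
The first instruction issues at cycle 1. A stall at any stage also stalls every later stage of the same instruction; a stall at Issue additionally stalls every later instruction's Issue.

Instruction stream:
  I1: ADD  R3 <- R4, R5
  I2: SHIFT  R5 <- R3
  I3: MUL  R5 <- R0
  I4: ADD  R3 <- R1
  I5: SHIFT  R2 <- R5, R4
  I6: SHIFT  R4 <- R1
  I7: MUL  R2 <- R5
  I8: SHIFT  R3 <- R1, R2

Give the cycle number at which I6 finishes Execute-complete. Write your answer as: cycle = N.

c1: I1 dispatched to ADD
c2: I1 operands ready | I2 dispatched to SHIFT
c4: I1 complete
c5: R3←I1
c6: I2 operands ready
c7: I2 complete
c8: R5←I2
c9: I3 dispatched to MUL
c10: I3 operands ready | I4 dispatched to ADD
c11: I4 operands ready | I5 dispatched to SHIFT
c13: I4 complete
c14: R3←I4
c16: I3 complete
c17: R5←I3
c18: I5 operands ready
c19: I5 complete
c20: R2←I5
c21: I6 dispatched to SHIFT
c22: I6 operands ready | I7 dispatched to MUL
c23: I6 complete | I7 operands ready
c24: R4←I6
c25: I8 dispatched to SHIFT
c29: I7 complete
c30: R2←I7
c31: I8 operands ready
c32: I8 complete
c33: R3←I8

cycle = 23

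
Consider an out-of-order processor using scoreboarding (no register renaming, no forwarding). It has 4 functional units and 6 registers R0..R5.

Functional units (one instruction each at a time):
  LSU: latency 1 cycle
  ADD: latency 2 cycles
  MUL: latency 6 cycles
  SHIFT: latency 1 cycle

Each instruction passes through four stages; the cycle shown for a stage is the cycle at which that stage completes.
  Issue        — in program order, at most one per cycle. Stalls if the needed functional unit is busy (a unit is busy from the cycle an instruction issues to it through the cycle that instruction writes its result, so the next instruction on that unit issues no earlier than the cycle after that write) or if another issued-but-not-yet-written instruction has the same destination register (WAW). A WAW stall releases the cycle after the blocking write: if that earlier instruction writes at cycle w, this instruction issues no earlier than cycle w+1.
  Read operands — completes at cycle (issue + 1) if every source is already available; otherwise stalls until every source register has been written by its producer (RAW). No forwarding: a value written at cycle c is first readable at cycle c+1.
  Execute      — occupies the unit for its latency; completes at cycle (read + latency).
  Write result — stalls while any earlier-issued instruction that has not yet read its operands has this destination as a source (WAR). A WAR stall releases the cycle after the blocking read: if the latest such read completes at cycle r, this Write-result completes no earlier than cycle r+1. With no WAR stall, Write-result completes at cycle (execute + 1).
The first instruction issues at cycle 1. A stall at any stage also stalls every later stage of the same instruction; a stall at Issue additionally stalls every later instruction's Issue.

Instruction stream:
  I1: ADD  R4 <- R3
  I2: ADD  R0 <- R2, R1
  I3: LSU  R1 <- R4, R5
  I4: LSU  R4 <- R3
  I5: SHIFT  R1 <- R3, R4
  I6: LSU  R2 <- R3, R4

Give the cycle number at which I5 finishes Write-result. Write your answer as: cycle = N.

c1: I1→ADD
c2: I1 RO
c4: I1 EX
c5: I1 WR R4
c6: I2→ADD
c7: I2 RO; I3→LSU
c8: I3 RO
c9: I2 EX; I3 EX
c10: I2 WR R0; I3 WR R1
c11: I4→LSU
c12: I4 RO; I5→SHIFT
c13: I4 EX
c14: I4 WR R4
c15: I5 RO; I6→LSU
c16: I5 EX; I6 RO
c17: I5 WR R1; I6 EX
c18: I6 WR R2

cycle = 17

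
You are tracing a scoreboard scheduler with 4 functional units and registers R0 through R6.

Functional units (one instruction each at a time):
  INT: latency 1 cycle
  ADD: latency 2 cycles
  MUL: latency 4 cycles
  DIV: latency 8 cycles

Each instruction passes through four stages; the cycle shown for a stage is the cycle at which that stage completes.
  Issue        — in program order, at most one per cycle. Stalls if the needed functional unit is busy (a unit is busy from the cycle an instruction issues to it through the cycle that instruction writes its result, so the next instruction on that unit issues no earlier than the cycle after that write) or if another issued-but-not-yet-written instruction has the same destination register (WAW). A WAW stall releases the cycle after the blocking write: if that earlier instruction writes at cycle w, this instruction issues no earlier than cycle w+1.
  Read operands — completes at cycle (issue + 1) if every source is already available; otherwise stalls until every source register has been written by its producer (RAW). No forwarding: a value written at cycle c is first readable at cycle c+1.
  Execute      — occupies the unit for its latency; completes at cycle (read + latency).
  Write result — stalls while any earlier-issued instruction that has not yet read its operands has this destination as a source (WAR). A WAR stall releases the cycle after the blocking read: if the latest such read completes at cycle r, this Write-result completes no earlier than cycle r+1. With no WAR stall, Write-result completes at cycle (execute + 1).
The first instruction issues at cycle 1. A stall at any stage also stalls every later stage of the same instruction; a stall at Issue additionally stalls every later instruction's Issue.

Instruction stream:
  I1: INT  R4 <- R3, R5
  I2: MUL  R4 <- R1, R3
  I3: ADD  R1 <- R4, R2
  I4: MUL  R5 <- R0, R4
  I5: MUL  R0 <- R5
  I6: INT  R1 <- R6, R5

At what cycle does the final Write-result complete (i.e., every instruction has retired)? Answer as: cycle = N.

c1: I1 dispatched to INT
c2: I1 operands ready
c3: I1 complete
c4: R4←I1
c5: I2 dispatched to MUL
c6: I2 operands ready, I3 dispatched to ADD
c10: I2 complete
c11: R4←I2
c12: I3 operands ready, I4 dispatched to MUL
c13: I4 operands ready
c14: I3 complete
c15: R1←I3
c17: I4 complete
c18: R5←I4
c19: I5 dispatched to MUL
c20: I5 operands ready, I6 dispatched to INT
c21: I6 operands ready
c22: I6 complete
c23: R1←I6
c24: I5 complete
c25: R0←I5

cycle = 25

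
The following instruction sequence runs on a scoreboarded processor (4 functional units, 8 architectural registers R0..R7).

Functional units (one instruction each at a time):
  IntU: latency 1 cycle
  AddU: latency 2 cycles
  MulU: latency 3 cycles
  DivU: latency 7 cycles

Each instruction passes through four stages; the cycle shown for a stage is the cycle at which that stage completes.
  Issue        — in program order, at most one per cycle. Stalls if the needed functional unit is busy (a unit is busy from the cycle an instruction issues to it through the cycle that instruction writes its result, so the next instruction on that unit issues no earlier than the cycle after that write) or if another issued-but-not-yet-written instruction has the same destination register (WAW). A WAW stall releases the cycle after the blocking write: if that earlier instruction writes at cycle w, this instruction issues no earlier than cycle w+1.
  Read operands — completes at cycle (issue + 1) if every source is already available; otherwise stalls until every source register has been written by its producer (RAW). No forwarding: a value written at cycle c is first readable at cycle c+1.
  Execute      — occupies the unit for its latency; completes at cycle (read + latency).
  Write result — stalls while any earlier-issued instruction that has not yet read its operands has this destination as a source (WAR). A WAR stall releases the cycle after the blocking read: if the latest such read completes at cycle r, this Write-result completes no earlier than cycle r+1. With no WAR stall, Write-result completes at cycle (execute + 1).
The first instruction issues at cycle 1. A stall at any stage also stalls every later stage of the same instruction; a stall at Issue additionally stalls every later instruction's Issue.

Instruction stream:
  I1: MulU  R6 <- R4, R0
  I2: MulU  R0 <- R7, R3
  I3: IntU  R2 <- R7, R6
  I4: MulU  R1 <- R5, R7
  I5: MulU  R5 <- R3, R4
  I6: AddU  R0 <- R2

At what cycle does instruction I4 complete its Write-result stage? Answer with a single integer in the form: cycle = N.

cycle = 18

1) issue 1, read 2, done 5, write 6
2) issue 7, read 8, done 11, write 12  <struct: MulU busy until I1 writes@6>
3) issue 8, read 9, done 10, write 11
4) issue 13, read 14, done 17, write 18  <struct: MulU busy until I2 writes@12>
5) issue 19, read 20, done 23, write 24  <struct: MulU busy until I4 writes@18>
6) issue 20, read 21, done 23, write 24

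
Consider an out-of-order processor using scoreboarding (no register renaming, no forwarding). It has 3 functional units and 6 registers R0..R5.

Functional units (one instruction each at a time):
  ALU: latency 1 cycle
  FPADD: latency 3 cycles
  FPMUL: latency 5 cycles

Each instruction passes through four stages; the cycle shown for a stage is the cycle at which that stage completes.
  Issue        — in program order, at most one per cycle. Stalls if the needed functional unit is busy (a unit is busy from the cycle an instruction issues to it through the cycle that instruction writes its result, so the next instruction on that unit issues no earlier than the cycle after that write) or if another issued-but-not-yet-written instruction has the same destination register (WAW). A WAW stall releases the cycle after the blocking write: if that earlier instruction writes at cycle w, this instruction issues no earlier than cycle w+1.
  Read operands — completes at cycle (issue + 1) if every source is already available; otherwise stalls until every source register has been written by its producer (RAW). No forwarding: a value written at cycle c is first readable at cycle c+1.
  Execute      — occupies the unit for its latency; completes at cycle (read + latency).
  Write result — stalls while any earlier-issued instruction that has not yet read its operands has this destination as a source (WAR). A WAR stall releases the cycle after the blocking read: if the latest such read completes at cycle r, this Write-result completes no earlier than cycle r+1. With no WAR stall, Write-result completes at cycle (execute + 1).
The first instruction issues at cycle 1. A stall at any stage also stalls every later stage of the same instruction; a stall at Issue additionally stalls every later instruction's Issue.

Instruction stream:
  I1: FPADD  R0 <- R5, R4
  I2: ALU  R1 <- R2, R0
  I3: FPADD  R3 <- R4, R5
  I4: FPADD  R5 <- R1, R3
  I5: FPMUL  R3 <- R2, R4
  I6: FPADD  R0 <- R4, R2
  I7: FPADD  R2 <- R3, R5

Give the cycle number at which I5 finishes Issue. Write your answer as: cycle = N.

cycle = 14

I1: IS=1 RO=2 EX=5 WR=6
I2: IS=2 RO=7 EX=8 WR=9  [RAW R0: wait I1 write@6]
I3: IS=7 RO=8 EX=11 WR=12  [struct: FPADD busy until I1 writes@6]
I4: IS=13 RO=14 EX=17 WR=18  [struct: FPADD busy until I3 writes@12]
I5: IS=14 RO=15 EX=20 WR=21
I6: IS=19 RO=20 EX=23 WR=24  [struct: FPADD busy until I4 writes@18]
I7: IS=25 RO=26 EX=29 WR=30  [struct: FPADD busy until I6 writes@24]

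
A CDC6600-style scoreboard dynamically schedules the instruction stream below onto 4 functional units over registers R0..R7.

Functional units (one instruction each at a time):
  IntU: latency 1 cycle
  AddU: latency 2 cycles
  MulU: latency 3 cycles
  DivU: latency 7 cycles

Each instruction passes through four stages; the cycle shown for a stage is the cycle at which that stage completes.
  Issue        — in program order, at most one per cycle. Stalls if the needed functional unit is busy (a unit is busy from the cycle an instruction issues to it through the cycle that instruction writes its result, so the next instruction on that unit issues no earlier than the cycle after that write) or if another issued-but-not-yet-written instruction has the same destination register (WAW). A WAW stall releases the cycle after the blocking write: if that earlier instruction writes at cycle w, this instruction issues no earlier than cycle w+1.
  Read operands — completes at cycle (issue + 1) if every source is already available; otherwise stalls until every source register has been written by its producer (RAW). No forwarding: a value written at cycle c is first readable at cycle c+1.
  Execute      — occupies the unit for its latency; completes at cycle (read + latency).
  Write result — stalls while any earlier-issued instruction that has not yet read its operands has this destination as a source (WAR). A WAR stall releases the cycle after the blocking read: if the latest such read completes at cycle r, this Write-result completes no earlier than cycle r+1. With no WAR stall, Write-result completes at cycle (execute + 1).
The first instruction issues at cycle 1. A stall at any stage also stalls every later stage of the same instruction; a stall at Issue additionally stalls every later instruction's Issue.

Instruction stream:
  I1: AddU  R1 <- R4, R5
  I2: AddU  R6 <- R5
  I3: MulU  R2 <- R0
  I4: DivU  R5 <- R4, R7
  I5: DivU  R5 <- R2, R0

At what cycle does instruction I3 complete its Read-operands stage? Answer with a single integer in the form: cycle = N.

cycle = 8

cycle 1: I1→AddU
cycle 2: I1 RO
cycle 4: I1 EX
cycle 5: I1 WR R1
cycle 6: I2→AddU
cycle 7: I2 RO | I3→MulU
cycle 8: I3 RO | I4→DivU
cycle 9: I2 EX | I4 RO
cycle 10: I2 WR R6
cycle 11: I3 EX
cycle 12: I3 WR R2
cycle 16: I4 EX
cycle 17: I4 WR R5
cycle 18: I5→DivU
cycle 19: I5 RO
cycle 26: I5 EX
cycle 27: I5 WR R5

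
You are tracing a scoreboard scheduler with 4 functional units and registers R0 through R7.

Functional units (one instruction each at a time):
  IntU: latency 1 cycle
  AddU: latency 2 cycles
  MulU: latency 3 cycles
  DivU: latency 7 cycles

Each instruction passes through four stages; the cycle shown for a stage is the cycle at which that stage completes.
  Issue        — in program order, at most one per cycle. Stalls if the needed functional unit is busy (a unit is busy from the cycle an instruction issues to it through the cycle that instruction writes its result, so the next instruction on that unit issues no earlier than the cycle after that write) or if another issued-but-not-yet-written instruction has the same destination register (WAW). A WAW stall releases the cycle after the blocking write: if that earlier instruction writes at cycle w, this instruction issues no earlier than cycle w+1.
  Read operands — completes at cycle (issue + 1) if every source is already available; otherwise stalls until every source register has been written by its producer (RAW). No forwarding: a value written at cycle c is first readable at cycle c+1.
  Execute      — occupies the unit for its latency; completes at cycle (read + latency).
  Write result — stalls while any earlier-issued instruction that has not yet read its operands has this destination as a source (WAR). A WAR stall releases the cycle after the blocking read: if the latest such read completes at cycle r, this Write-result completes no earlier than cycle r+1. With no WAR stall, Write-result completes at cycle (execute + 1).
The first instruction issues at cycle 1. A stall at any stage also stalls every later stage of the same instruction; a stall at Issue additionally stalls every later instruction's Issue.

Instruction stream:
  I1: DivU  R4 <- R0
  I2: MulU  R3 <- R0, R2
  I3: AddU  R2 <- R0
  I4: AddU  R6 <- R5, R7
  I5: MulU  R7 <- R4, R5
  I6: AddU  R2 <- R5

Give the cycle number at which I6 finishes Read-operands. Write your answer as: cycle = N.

t=1  I1 issues→DivU
t=2  I1 reads | I2 issues→MulU
t=3  I2 reads | I3 issues→AddU
t=4  I3 reads
t=6  I2 exec-done | I3 exec-done
t=7  I2 writes R3 | I3 writes R2
t=8  I4 issues→AddU
t=9  I1 exec-done | I4 reads | I5 issues→MulU
t=10  I1 writes R4
t=11  I4 exec-done | I5 reads
t=12  I4 writes R6
t=13  I6 issues→AddU
t=14  I5 exec-done | I6 reads
t=15  I5 writes R7
t=16  I6 exec-done
t=17  I6 writes R2

cycle = 14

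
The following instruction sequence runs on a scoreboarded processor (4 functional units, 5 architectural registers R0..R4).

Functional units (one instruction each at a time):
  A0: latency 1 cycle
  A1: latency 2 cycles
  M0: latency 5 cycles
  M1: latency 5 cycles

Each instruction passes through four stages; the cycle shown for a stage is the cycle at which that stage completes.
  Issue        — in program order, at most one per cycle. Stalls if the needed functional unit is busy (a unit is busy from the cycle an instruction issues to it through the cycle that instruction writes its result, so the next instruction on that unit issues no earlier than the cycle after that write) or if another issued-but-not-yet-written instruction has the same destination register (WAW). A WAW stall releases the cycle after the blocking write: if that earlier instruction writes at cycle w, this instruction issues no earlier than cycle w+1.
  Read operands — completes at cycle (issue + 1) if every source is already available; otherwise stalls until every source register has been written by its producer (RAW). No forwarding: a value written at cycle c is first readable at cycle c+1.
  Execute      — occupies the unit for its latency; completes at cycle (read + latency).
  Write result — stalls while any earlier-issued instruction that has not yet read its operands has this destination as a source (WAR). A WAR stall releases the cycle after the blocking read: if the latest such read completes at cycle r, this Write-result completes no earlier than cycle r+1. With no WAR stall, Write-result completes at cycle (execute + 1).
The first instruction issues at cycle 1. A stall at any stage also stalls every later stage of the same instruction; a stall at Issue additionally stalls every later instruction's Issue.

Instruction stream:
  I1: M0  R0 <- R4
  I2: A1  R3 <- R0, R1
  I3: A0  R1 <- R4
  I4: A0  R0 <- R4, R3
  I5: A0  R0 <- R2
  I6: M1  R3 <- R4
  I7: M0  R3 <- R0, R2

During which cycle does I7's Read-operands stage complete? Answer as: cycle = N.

I1  is:1  ro:2  ex:7  wr:8
I2  is:2  ro:9  ex:11  wr:12  — RAW R0: wait I1 write@8
I3  is:3  ro:4  ex:5  wr:10  — WAR R1: wait I2 read@9
I4  is:11  ro:13  ex:14  wr:15  — struct: A0 busy until I3 writes@10, RAW R3: wait I2 write@12
I5  is:16  ro:17  ex:18  wr:19  — struct: A0 busy until I4 writes@15
I6  is:17  ro:18  ex:23  wr:24
I7  is:25  ro:26  ex:31  wr:32  — WAW R3: wait I6 write@24

cycle = 26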